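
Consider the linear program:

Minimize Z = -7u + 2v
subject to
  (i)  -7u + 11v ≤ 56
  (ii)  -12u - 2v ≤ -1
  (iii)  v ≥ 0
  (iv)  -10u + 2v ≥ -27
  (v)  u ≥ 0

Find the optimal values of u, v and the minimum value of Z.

Extreme points and Z = -7u + 2v:
  (409/96, 749/96) → Z = -455/32
  (0, 56/11) → Z = 112/11
  (1/12, 0) → Z = -7/12
  (0, 1/2) → Z = 1
  (27/10, 0) → Z = -189/10

The binding constraints are v = 0 and -10u + 2v = -27.
Solving simultaneously gives u = 27/10, v = 0.

u = 27/10, v = 0, minimum Z = -189/10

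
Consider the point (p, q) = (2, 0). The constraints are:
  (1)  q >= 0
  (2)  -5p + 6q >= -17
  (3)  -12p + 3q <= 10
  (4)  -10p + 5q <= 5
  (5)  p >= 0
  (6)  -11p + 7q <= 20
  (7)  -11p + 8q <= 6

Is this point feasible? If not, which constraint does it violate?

(1): 0 ≥ 0 ✓
(2): -10 ≥ -17 ✓
(3): -24 ≤ 10 ✓
(4): -20 ≤ 5 ✓
(5): 2 ≥ 0 ✓
(6): -22 ≤ 20 ✓
(7): -22 ≤ 6 ✓

feasible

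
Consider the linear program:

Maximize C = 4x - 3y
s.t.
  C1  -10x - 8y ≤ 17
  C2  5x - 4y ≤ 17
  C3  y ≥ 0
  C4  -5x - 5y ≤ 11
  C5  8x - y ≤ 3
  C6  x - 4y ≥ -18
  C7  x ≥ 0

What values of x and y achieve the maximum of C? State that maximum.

The binding constraints are y = 0 and 8x - y = 3.
Solving simultaneously gives x = 3/8, y = 0.

x = 3/8, y = 0, maximum C = 3/2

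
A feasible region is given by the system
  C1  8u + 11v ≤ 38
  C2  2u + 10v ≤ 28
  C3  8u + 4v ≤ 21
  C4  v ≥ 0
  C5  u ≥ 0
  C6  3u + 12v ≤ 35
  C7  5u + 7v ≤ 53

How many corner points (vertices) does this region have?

Of the 21 pairwise boundary intersections, those satisfying every inequality are:
  (36/29, 74/29)
  (79/56, 17/7)
  (0, 14/5)
  (21/8, 0)
  (0, 0)

5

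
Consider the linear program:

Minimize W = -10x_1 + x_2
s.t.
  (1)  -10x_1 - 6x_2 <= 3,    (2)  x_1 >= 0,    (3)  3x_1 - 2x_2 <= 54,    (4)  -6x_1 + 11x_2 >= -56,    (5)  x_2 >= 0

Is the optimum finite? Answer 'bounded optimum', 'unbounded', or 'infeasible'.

unbounded

From the feasible point (0, 0), moving in the direction (2, 3) keeps every constraint satisfied while W decreases without bound.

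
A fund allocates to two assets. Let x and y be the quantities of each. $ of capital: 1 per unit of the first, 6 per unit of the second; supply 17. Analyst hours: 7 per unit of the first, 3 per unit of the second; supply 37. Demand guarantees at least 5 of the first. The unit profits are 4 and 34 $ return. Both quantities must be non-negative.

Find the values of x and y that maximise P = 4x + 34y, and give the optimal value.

Vertices and P = 4x + 34y:
  (37/7, 0) → P = 148/7
  (5, 0) → P = 20
  (5, 2/3) → P = 128/3

The optimum lies where 7x + 3y = 37 and x = 5.
Solving simultaneously gives x = 5, y = 2/3.

x = 5, y = 2/3, maximum P = 128/3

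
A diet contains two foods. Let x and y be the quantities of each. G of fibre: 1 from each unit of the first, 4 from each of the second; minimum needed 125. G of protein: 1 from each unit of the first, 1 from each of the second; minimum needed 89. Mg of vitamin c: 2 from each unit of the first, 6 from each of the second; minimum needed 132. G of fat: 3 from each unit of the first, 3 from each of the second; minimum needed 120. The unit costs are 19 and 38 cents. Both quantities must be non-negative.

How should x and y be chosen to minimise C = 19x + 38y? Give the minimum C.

x = 77, y = 12, minimum C = 1919

Extreme points and C = 19x + 38y:
  (0, 89) → C = 3382
  (125, 0) → C = 2375
  (77, 12) → C = 1919
The feasible region is unbounded (it extends along (0, 1), (1, 0)), but C strictly increases along every unbounded feasible direction, so there is no improving ray and the minimum is attained at a vertex.

The optimum lies where x + 4y = 125 and x + y = 89.
Solving simultaneously gives x = 77, y = 12.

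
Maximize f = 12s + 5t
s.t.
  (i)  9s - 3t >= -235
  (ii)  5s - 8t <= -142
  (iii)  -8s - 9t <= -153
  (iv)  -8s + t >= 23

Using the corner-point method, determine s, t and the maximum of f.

Corner points and f = 12s + 5t:
  (-552/35, 3257/105) → f = -3587/105
  (166/15, 1673/15) → f = 10357/15
  (-27/40, 88/5) → f = 799/10

The binding constraints are 9s - 3t = -235 and -8s + t = 23.
Solving simultaneously gives s = 166/15, t = 1673/15.

s = 166/15, t = 1673/15, maximum f = 10357/15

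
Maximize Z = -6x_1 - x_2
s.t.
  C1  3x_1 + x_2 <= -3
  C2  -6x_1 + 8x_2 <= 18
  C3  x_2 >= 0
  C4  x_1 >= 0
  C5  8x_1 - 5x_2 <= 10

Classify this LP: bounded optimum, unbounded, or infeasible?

The boundaries 3x_1 + x_2 = -3 and -6x_1 + 8x_2 = 18 meet at (-7/5, 6/5), but that point violates x_1 ≥ 0. Every candidate vertex is excluded by some other constraint, so the feasible region is empty.

infeasible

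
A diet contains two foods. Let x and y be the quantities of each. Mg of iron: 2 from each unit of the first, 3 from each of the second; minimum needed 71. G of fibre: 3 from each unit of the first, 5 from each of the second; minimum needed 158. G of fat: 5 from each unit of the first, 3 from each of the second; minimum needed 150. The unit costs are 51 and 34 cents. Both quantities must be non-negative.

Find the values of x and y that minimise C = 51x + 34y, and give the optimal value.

x = 69/4, y = 85/4, minimum C = 6409/4

The feasible region is unbounded (it extends along (0, 1), (1, 0)), but C strictly increases along every unbounded feasible direction, so there is no improving ray and the minimum is attained at a vertex.

The optimum lies where 3x + 5y = 158 and 5x + 3y = 150.
Solving simultaneously gives x = 69/4, y = 85/4.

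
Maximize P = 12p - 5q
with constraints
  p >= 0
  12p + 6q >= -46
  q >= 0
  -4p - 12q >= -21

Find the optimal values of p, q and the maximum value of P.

The binding constraints are q = 0 and -4p - 12q = -21.
Solving simultaneously gives p = 21/4, q = 0.

p = 21/4, q = 0, maximum P = 63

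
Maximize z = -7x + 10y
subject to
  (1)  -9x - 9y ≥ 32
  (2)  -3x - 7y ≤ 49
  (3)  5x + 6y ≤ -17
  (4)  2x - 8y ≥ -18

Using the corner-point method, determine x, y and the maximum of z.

x = -259/19, y = -22/19, maximum z = 1593/19

Vertices and z = -7x + 10y:
  (217/36, -115/12) → z = -4969/36
  (-13/3, 7/9) → z = 343/9
  (-259/19, -22/19) → z = 1593/19
  (-61/13, 14/13) → z = 567/13

The optimum lies where -3x - 7y = 49 and 2x - 8y = -18.
Solving simultaneously gives x = -259/19, y = -22/19.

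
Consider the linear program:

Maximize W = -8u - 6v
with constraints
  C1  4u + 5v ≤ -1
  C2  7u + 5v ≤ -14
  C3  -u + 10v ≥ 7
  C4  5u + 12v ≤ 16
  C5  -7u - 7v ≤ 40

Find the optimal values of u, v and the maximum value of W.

u = -592/49, v = 312/49, maximum W = 2864/49

Extreme points and W = -8u - 6v:
  (-7/3, 7/15) → W = 238/15
  (-248/59, 182/59) → W = 892/59
  (-449/77, 9/77) → W = 3538/77
  (-592/49, 312/49) → W = 2864/49

The optimum lies where 5u + 12v = 16 and -7u - 7v = 40.
Solving simultaneously gives u = -592/49, v = 312/49.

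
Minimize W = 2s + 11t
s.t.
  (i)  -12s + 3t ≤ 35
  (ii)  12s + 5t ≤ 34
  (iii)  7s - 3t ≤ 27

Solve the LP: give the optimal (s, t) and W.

s = -62/5, t = -569/15, minimum W = -6631/15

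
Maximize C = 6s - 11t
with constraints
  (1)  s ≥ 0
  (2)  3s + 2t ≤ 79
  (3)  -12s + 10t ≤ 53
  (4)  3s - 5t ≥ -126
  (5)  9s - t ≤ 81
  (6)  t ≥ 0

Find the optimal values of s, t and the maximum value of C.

s = 9, t = 0, maximum C = 54

Corner points and C = 6s - 11t:
  (0, 53/10) → C = -583/10
  (0, 0) → C = 0
  (863/78, 483/26) → C = -3587/26
  (9, 0) → C = 54

The binding constraints are 9s - t = 81 and t = 0.
Solving simultaneously gives s = 9, t = 0.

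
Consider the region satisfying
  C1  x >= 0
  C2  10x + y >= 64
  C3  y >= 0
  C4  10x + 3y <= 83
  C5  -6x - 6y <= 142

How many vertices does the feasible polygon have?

3

The feasible vertices (each the meet of two boundaries and inside every other half-plane) are:
  (32/5, 0)
  (109/20, 19/2)
  (83/10, 0)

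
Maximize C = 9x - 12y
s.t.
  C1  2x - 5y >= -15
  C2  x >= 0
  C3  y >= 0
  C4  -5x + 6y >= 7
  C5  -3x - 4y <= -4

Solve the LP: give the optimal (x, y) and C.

Vertices and C = 9x - 12y:
  (0, 3) → C = -36
  (55/13, 61/13) → C = -237/13
  (0, 7/6) → C = -14

The optimum lies where x = 0 and -5x + 6y = 7.
Solving simultaneously gives x = 0, y = 7/6.

x = 0, y = 7/6, maximum C = -14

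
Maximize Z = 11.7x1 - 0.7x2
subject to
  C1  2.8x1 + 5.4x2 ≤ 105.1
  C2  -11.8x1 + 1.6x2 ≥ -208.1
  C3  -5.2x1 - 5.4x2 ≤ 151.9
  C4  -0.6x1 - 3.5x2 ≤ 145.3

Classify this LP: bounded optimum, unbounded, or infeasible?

bounded optimum

Corner points and Z = 11.7x1 - 0.7x2:
  (12919/682, 6575/682) → Z = 732749/3410
  (-1285/12, 6074/81) → Z = -4229387/3240
  (44035/3602, -143727/3602) → Z = 1539546/9005
The feasible region has finitely many vertices and no improving ray; the maximum is 732749/3410 at (12919/682, 6575/682).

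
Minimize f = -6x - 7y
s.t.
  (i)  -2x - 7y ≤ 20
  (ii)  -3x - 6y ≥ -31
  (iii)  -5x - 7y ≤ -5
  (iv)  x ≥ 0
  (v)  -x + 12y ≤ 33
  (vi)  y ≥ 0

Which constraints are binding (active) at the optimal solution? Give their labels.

(ii) and (vi)

Vertices and f = -6x - 7y:
  (29/7, 65/21) → f = -977/21
  (31/3, 0) → f = -62
  (0, 5/7) → f = -5
  (1, 0) → f = -6
  (0, 11/4) → f = -77/4

The minimum is at (31/3, 0). Substituting into each constraint, equality holds for (ii) and (vi); the remaining constraints have slack.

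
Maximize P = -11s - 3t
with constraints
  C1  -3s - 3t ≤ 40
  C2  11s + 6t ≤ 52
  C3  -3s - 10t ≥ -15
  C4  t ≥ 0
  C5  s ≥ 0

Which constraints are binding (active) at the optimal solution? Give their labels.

Vertices and P = -11s - 3t:
  (215/46, 9/92) → P = -4757/92
  (52/11, 0) → P = -52
  (0, 3/2) → P = -9/2
  (0, 0) → P = 0

The maximum is at (0, 0). Substituting into each constraint, equality holds for C4 and C5; the remaining constraints have slack.

C4 and C5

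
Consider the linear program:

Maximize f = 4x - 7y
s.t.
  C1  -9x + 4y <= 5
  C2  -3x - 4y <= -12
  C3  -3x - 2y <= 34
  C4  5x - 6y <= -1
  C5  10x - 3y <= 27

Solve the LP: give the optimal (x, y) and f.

Extreme points and f = 4x - 7y:
  (7/12, 41/16) → f = -749/48
  (123/13, 293/13) → f = -1559/13
  (34/19, 63/38) → f = -169/38
  (11/3, 29/9) → f = -71/9

The binding constraints are -3x - 4y = -12 and 5x - 6y = -1.
Solving simultaneously gives x = 34/19, y = 63/38.

x = 34/19, y = 63/38, maximum f = -169/38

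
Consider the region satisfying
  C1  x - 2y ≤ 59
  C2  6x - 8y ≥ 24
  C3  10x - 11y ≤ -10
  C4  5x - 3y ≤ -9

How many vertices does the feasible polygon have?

Of the 6 pairwise boundary intersections, those satisfying every inequality are:
  (-106, -165/2)
  (-223/3, -200/3)
  (-172/7, -150/7)

3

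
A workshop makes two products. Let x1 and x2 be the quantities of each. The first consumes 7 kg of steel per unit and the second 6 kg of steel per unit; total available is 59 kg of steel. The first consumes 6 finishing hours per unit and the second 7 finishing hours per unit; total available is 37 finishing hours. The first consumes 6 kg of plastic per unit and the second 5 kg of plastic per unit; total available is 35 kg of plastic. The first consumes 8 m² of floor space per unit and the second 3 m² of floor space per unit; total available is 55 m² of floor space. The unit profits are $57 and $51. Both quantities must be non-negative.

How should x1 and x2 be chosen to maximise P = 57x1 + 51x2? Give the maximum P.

Extreme points and P = 57x1 + 51x2:
  (0, 0) → P = 0
  (0, 37/7) → P = 1887/7
  (35/6, 0) → P = 665/2
  (5, 1) → P = 336

x1 = 5, x2 = 1, maximum P = 336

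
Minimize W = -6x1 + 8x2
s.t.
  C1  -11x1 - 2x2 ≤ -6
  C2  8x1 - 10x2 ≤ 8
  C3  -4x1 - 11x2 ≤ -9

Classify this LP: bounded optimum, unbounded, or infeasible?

Vertices and W = -6x1 + 8x2:
  (48/113, 75/113) → W = 312/113
  (89/64, 5/16) → W = -187/32
The feasible region has finitely many vertices and no improving ray; the minimum is -187/32 at (89/64, 5/16).

bounded optimum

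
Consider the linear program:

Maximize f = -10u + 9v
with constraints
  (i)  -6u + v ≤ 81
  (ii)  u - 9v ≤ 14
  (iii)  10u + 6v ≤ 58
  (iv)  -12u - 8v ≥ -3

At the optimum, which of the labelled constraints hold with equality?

(i) and (iv)

Extreme points and f = -10u + 9v:
  (-743/53, -165/53) → f = 5945/53
  (-43/4, 33/2) → f = 256
  (139/116, -165/116) → f = -2875/116

The maximum is at (-43/4, 33/2). Substituting into each constraint, equality holds for (i) and (iv); the remaining constraints have slack.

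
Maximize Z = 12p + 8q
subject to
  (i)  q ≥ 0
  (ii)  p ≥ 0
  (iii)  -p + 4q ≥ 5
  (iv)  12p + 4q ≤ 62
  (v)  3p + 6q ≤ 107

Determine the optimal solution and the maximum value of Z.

p = 0, q = 31/2, maximum Z = 124

Corner points and Z = 12p + 8q:
  (0, 5/4) → Z = 10
  (0, 31/2) → Z = 124
  (57/13, 61/26) → Z = 928/13

The optimum lies where p = 0 and 12p + 4q = 62.
Solving simultaneously gives p = 0, q = 31/2.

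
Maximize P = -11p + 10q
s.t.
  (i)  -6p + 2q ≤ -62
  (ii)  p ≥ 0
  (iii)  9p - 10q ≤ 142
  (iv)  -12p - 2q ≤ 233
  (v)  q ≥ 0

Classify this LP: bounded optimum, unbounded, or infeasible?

From the feasible point (31/3, 0), moving in the direction (2, 6) keeps every constraint satisfied while P increases without bound.

unbounded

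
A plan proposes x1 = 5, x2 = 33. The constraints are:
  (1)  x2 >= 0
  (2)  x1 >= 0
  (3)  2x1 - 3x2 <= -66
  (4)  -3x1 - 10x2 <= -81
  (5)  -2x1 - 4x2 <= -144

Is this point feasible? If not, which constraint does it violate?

Constraint (5): -2x1 - 4x2 = -142, which is not ≤ -144. All other constraints are satisfied.

not feasible — violates (5)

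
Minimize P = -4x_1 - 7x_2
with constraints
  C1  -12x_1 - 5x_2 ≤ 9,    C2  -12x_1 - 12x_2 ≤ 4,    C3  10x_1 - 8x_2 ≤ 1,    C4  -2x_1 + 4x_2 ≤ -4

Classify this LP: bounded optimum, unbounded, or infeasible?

The boundaries -12x_1 - 5x_2 = 9 and -12x_1 - 12x_2 = 4 meet at (-22/21, 5/7), but that point violates -2x_1 + 4x_2 ≤ -4. Every candidate vertex is excluded by some other constraint, so the feasible region is empty.

infeasible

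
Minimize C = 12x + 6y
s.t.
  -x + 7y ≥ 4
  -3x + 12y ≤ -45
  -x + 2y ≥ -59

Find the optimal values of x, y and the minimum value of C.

x = 121/3, y = 19/3, minimum C = 522

Extreme points and C = 12x + 6y:
  (121/3, 19/3) → C = 522
  (421/5, 63/5) → C = 1086
  (103, 22) → C = 1368

At the optimal vertex, -x + 7y = 4 and -3x + 12y = -45.
Solving simultaneously gives x = 121/3, y = 19/3.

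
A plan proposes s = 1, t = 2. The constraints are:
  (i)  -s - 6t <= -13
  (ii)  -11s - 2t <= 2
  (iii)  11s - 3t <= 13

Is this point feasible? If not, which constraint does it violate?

(i): -13 ≤ -13 ✓
(ii): -15 ≤ 2 ✓
(iii): 5 ≤ 13 ✓

feasible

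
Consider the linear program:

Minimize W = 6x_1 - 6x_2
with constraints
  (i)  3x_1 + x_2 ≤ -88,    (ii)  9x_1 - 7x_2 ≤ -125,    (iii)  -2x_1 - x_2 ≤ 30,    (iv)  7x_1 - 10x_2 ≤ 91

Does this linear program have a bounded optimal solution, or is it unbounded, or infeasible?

From the feasible point (-58, 86), moving in the direction (-1, 3) keeps every constraint satisfied while W decreases without bound.

unbounded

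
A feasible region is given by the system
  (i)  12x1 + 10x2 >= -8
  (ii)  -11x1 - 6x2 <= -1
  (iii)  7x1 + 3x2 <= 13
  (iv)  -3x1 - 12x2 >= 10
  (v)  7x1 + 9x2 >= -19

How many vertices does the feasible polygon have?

Intersecting each pair of boundary lines and keeping only the points that satisfy every inequality leaves:
  (29/19, -50/19)
  (59/19, -86/19)
  (12/19, -113/114)
  (62/25, -109/75)
  (29/7, -16/3)

5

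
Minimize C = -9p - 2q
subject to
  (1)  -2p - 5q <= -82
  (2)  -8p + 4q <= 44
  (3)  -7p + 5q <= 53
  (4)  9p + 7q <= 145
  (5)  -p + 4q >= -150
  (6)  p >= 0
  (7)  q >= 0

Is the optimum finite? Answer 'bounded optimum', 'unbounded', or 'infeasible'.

bounded optimum

Corner points and C = -9p - 2q:
  (29/9, 136/9) → C = -533/9
  (151/31, 448/31) → C = -2255/31
  (177/47, 746/47) → C = -3085/47
The feasible region has finitely many vertices and no improving ray; the minimum is -2255/31 at (151/31, 448/31).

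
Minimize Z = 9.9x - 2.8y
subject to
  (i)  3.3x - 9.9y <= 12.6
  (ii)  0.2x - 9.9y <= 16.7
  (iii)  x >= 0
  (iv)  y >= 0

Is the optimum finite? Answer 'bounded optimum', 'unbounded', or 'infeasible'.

unbounded

From the feasible point (42/11, 0), moving in the direction (0, 1) keeps every constraint satisfied while Z decreases without bound.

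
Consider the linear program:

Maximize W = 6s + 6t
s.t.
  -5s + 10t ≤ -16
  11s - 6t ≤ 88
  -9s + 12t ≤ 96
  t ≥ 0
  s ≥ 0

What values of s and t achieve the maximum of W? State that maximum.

The binding constraints are -5s + 10t = -16 and 11s - 6t = 88.
Solving simultaneously gives s = 49/5, t = 33/10.

s = 49/5, t = 33/10, maximum W = 393/5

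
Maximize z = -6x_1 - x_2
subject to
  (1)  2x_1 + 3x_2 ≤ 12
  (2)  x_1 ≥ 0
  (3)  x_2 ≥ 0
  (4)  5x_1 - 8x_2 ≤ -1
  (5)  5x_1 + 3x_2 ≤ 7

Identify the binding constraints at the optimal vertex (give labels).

(2) and (4)

Corner points and z = -6x_1 - x_2:
  (0, 1/8) → z = -1/8
  (0, 7/3) → z = -7/3
  (53/55, 8/11) → z = -358/55

The maximum is at (0, 1/8). Substituting into each constraint, equality holds for (2) and (4); the remaining constraints have slack.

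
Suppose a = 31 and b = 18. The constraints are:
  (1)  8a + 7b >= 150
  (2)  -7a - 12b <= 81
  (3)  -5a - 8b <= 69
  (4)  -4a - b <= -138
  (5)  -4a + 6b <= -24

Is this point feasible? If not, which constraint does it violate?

not feasible — violates (5)

Constraint (5): -4a + 6b = -16, which is not ≤ -24. All other constraints are satisfied.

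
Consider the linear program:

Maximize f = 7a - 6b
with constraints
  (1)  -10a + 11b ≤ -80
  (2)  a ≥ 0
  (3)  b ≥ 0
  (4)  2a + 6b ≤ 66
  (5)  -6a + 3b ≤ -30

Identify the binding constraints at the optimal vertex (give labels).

Corner points and f = 7a - 6b:
  (8, 0) → f = 56
  (603/41, 250/41) → f = 2721/41
  (33, 0) → f = 231

The maximum is at (33, 0). Substituting into each constraint, equality holds for (3) and (4); the remaining constraints have slack.

(3) and (4)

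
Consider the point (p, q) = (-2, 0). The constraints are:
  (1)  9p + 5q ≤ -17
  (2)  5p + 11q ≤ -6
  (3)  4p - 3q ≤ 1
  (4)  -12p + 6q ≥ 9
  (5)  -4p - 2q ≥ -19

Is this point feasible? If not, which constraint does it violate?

feasible

(1): -18 ≤ -17 ✓
(2): -10 ≤ -6 ✓
(3): -8 ≤ 1 ✓
(4): 24 ≥ 9 ✓
(5): 8 ≥ -19 ✓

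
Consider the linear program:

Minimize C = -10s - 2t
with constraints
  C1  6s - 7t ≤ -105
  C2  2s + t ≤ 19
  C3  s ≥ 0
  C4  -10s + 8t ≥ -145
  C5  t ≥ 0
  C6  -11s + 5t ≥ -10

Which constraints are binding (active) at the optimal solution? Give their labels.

C1 and C2

Feasible corners and C = -10s - 2t:
  (7/5, 81/5) → C = -232/5
  (0, 15) → C = -30
  (0, 19) → C = -38

The minimum is at (7/5, 81/5). Substituting into each constraint, equality holds for C1 and C2; the remaining constraints have slack.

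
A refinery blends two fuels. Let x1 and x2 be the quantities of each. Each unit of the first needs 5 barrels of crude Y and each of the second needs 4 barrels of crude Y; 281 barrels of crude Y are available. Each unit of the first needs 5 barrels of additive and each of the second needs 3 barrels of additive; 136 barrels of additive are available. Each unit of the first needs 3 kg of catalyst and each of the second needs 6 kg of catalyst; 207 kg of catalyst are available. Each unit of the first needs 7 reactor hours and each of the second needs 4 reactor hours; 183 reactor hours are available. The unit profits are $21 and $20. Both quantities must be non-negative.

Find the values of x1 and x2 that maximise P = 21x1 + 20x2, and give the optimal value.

x1 = 9, x2 = 30, maximum P = 789

Corner points and P = 21x1 + 20x2:
  (0, 0) → P = 0
  (0, 69/2) → P = 690
  (183/7, 0) → P = 549
  (9, 30) → P = 789

The optimum lies where 3x1 + 6x2 = 207 and 7x1 + 4x2 = 183.
Solving simultaneously gives x1 = 9, x2 = 30.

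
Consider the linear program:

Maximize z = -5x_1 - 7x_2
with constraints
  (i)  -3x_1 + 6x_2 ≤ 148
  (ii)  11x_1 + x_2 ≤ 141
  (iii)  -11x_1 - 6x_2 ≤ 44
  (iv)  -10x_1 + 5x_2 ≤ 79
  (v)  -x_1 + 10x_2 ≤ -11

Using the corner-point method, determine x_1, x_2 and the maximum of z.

Extreme points and z = -5x_1 - 7x_2:
  (178/11, -37) → z = 1959/11
  (1421/111, 20/111) → z = -2415/37
  (-187/58, -165/116) → z = 3025/116

At the optimal vertex, 11x_1 + x_2 = 141 and -11x_1 - 6x_2 = 44.
Solving simultaneously gives x_1 = 178/11, x_2 = -37.

x_1 = 178/11, x_2 = -37, maximum z = 1959/11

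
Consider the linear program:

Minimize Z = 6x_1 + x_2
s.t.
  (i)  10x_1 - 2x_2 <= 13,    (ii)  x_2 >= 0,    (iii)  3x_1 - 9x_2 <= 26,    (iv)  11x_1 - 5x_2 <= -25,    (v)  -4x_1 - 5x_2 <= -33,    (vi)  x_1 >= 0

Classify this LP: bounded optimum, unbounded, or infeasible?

bounded optimum

Feasible corners and Z = 6x_1 + x_2:
  (115/28, 393/28) → Z = 1083/28
  (8/15, 463/75) → Z = 703/75
  (0, 33/5) → Z = 33/5
The feasible region has finitely many vertices and no improving ray; the minimum is 33/5 at (0, 33/5).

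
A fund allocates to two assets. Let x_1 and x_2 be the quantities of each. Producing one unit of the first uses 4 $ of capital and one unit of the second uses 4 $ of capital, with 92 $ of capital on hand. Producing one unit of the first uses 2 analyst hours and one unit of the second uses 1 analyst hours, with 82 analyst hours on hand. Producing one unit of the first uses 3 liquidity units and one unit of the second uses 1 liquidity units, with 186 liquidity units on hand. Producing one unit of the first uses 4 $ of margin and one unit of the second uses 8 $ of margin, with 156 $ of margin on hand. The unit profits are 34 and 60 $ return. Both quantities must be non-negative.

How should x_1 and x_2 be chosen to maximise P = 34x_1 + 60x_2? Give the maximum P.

x_1 = 7, x_2 = 16, maximum P = 1198

Corner points and P = 34x_1 + 60x_2:
  (0, 0) → P = 0
  (0, 39/2) → P = 1170
  (23, 0) → P = 782
  (7, 16) → P = 1198

At the optimal vertex, 4x_1 + 4x_2 = 92 and 4x_1 + 8x_2 = 156.
Solving simultaneously gives x_1 = 7, x_2 = 16.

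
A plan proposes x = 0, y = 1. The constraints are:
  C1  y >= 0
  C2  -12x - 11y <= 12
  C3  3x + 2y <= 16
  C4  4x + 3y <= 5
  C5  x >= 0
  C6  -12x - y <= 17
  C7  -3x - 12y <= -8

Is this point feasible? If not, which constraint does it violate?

feasible

C1: 1 ≥ 0 ✓
C2: -11 ≤ 12 ✓
C3: 2 ≤ 16 ✓
C4: 3 ≤ 5 ✓
C5: 0 ≥ 0 ✓
C6: -1 ≤ 17 ✓
C7: -12 ≤ -8 ✓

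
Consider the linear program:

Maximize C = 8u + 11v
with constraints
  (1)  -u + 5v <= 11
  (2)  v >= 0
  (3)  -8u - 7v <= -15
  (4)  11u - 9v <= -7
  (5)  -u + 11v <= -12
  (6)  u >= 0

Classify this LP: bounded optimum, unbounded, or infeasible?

infeasible

The boundaries -u + 5v = 11 and 11u - 9v = -7 meet at (32/23, 57/23), but that point violates -u + 11v ≤ -12. Every candidate vertex is excluded by some other constraint, so the feasible region is empty.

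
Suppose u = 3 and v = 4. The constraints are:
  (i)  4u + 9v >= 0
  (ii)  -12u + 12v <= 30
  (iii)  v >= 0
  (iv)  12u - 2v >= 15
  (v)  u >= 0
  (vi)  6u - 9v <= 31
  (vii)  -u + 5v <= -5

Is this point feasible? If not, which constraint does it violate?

Constraint (vii): -u + 5v = 17, which is not ≤ -5. All other constraints are satisfied.

not feasible — violates (vii)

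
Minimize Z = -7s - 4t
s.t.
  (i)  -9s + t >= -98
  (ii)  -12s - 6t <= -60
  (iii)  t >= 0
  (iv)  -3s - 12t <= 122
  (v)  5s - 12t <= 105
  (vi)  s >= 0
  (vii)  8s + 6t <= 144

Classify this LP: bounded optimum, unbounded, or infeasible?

bounded optimum

Vertices and Z = -7s - 4t:
  (98/9, 0) → Z = -686/9
  (366/31, 256/31) → Z = -3586/31
  (5, 0) → Z = -35
  (0, 10) → Z = -40
  (0, 24) → Z = -96
The feasible region has finitely many vertices and no improving ray; the minimum is -3586/31 at (366/31, 256/31).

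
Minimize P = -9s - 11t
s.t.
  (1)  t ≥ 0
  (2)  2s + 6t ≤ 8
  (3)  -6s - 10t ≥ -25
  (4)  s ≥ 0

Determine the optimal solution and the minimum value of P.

Vertices and P = -9s - 11t:
  (4, 0) → P = -36
  (0, 0) → P = 0
  (0, 4/3) → P = -44/3

s = 4, t = 0, minimum P = -36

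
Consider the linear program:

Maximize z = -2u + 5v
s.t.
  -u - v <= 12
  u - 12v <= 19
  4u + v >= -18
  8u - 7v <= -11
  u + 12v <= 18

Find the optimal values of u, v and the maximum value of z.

Vertices and z = -2u + 5v:
  (-197/49, -94/49) → z = -76/49
  (-265/89, -163/89) → z = -285/89
  (-234/47, 90/47) → z = 918/47
  (-6/103, 155/103) → z = 787/103

At the optimal vertex, 4u + v = -18 and u + 12v = 18.
Solving simultaneously gives u = -234/47, v = 90/47.

u = -234/47, v = 90/47, maximum z = 918/47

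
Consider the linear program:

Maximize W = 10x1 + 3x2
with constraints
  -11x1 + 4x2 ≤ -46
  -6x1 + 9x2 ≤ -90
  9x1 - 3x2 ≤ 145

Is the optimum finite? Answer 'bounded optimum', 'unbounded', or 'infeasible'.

Corner points and W = 10x1 + 3x2:
  (18/25, -238/25) → W = -534/25
  (115/7, 20/21) → W = 1170/7
The feasible region has finitely many vertices and no improving ray; the maximum is 1170/7 at (115/7, 20/21).

bounded optimum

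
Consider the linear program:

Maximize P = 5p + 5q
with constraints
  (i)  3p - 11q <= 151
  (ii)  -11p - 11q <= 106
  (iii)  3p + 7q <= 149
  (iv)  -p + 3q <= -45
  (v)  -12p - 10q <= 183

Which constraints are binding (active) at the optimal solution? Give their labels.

Feasible corners and P = 5p + 5q:
  (1348/27, -1/9) → P = 6725/27
  (21, -8) → P = 65
  (381/8, 7/8) → P = 485/2

The maximum is at (1348/27, -1/9). Substituting into each constraint, equality holds for (i) and (iii); the remaining constraints have slack.

(i) and (iii)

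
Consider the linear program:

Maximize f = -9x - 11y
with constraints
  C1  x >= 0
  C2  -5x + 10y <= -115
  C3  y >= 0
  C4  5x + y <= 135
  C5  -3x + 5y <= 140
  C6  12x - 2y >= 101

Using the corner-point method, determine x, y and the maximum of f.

x = 23, y = 0, maximum f = -207

Corner points and f = -9x - 11y:
  (23, 0) → f = -207
  (293/11, 20/11) → f = -2857/11
  (27, 0) → f = -243

At the optimal vertex, -5x + 10y = -115 and y = 0.
Solving simultaneously gives x = 23, y = 0.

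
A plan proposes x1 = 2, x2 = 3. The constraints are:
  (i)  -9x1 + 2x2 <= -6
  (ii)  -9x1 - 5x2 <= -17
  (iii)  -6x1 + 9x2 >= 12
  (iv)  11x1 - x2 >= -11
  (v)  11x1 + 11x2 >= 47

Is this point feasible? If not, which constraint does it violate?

feasible

(i): -12 ≤ -6 ✓
(ii): -33 ≤ -17 ✓
(iii): 15 ≥ 12 ✓
(iv): 19 ≥ -11 ✓
(v): 55 ≥ 47 ✓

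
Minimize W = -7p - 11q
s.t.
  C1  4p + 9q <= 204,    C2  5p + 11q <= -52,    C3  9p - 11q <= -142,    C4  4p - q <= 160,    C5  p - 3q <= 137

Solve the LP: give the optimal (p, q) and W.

p = -97/7, q = 11/7, minimum W = 558/7

Corner points and W = -7p - 11q:
  (-2712, 1228) → W = 5476
  (-97/7, 11/7) → W = 558/7
  (-1933/16, -1375/16) → W = 1791
The feasible region is unbounded (it extends along (-9, 4), (-3, -1)), but W strictly increases along every unbounded feasible direction, so there is no improving ray and the minimum is attained at a vertex.

The binding constraints are 5p + 11q = -52 and 9p - 11q = -142.
Solving simultaneously gives p = -97/7, q = 11/7.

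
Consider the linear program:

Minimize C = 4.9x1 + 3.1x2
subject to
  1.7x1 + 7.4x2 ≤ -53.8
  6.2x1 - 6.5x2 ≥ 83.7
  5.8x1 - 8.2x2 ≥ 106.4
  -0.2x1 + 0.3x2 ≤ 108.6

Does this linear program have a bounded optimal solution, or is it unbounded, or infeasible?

From the feasible point (17310/2843, -24646/2843), moving in the direction (-6.5, -6.2) keeps every constraint satisfied while C decreases without bound.

unbounded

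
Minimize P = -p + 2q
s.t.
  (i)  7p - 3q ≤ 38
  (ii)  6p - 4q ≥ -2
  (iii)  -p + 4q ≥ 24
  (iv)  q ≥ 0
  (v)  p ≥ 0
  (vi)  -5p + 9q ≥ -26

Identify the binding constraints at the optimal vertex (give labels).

(i) and (iii)

Corner points and P = -p + 2q:
  (79/5, 121/5) → P = 163/5
  (224/25, 206/25) → P = 188/25
  (22/5, 71/10) → P = 49/5

The minimum is at (224/25, 206/25). Substituting into each constraint, equality holds for (i) and (iii); the remaining constraints have slack.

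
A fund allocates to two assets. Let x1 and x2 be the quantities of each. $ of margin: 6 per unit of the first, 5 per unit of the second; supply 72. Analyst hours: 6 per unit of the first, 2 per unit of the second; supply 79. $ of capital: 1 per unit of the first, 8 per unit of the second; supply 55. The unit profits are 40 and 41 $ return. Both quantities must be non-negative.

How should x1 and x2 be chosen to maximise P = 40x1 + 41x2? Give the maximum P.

Extreme points and P = 40x1 + 41x2:
  (0, 0) → P = 0
  (0, 55/8) → P = 2255/8
  (12, 0) → P = 480
  (7, 6) → P = 526

The binding constraints are 6x1 + 5x2 = 72 and x1 + 8x2 = 55.
Solving simultaneously gives x1 = 7, x2 = 6.

x1 = 7, x2 = 6, maximum P = 526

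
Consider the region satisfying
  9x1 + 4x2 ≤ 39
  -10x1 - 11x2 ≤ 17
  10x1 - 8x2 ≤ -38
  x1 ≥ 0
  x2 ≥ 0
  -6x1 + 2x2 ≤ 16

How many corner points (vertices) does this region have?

4

The feasible vertices (each the meet of two boundaries and inside every other half-plane) are:
  (10/7, 183/28)
  (1/3, 9)
  (0, 19/4)
  (0, 8)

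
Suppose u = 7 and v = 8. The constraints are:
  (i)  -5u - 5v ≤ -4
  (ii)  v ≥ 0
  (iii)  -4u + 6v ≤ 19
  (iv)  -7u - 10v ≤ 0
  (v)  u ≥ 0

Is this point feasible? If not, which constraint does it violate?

Constraint (iii): -4u + 6v = 20, which is not ≤ 19. All other constraints are satisfied.

not feasible — violates (iii)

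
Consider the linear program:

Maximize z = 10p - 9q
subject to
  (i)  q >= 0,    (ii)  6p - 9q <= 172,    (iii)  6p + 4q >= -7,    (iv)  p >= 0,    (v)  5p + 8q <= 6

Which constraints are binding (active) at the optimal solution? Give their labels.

(i) and (v)

Extreme points and z = 10p - 9q:
  (0, 0) → z = 0
  (6/5, 0) → z = 12
  (0, 3/4) → z = -27/4

The maximum is at (6/5, 0). Substituting into each constraint, equality holds for (i) and (v); the remaining constraints have slack.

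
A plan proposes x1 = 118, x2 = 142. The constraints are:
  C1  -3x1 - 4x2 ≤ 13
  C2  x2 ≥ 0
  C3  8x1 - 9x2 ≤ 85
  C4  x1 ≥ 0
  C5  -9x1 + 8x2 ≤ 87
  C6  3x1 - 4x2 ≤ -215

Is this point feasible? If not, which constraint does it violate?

Constraint C6: 3x1 - 4x2 = -214, which is not ≤ -215. All other constraints are satisfied.

not feasible — violates C6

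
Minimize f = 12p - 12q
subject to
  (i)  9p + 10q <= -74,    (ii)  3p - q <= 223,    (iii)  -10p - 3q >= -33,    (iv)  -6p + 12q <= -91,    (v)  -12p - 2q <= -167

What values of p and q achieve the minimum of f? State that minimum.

p = 435/16, q = -637/8, minimum f = 5127/4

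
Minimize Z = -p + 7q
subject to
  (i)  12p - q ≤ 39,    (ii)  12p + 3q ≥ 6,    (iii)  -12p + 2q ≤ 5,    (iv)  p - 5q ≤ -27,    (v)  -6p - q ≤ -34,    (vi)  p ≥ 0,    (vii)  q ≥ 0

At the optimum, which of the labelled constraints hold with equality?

(i) and (v)

Feasible corners and Z = -p + 7q:
  (83/12, 44) → Z = 3613/12
  (73/18, 29/3) → Z = 1145/18
  (21/8, 73/4) → Z = 1001/8

The minimum is at (73/18, 29/3). Substituting into each constraint, equality holds for (i) and (v); the remaining constraints have slack.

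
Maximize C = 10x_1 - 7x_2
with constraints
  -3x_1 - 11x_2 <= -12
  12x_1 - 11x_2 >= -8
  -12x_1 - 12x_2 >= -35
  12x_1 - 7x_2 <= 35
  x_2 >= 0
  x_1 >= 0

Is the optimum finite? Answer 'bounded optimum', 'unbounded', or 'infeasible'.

bounded optimum

Corner points and C = 10x_1 - 7x_2:
  (4/15, 56/55) → C = -736/165
  (241/96, 13/32) → C = 2137/96
  (289/276, 43/23) → C = -361/138
The feasible region has finitely many vertices and no improving ray; the maximum is 2137/96 at (241/96, 13/32).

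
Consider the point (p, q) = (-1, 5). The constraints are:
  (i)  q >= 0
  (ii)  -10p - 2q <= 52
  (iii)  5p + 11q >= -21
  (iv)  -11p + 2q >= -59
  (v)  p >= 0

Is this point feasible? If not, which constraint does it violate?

not feasible — violates (v)

Constraint (v): p = -1, which is not ≥ 0. All other constraints are satisfied.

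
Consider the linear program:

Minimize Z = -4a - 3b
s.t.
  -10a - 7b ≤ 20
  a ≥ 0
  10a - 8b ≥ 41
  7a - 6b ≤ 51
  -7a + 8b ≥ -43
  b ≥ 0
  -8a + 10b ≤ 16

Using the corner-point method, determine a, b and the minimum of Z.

a = 303/11, b = 260/11, minimum Z = -1992/11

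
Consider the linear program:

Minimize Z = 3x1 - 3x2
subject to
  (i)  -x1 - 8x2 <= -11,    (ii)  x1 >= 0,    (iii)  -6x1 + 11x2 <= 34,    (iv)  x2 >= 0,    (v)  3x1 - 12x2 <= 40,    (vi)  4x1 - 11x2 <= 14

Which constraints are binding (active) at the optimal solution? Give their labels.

(ii) and (iii)

Extreme points and Z = 3x1 - 3x2:
  (0, 11/8) → Z = -33/8
  (233/43, 30/43) → Z = 609/43
  (0, 34/11) → Z = -102/11
The feasible region is unbounded (it extends along (11, 6), (11, 4)), but Z strictly increases along every unbounded feasible direction, so there is no improving ray and the minimum is attained at a vertex.

The minimum is at (0, 34/11). Substituting into each constraint, equality holds for (ii) and (iii); the remaining constraints have slack.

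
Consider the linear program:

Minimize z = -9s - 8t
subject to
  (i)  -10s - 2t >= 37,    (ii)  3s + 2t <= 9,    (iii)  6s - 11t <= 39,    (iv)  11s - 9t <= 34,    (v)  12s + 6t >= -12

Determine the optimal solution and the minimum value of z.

Vertices and z = -9s - 8t:
  (-46/7, 201/14) → z = -390/7
  (-11/2, 9) → z = -45/2
  (-13, 24) → z = -75

At the optimal vertex, 3s + 2t = 9 and 12s + 6t = -12.
Solving simultaneously gives s = -13, t = 24.

s = -13, t = 24, minimum z = -75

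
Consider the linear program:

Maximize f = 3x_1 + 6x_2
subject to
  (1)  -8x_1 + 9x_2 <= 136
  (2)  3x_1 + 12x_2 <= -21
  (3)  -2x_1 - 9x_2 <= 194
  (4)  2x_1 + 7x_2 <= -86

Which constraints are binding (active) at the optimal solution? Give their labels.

(3) and (4)

Feasible corners and f = 3x_1 + 6x_2:
  (-33, -128/9) → f = -553/3
  (-863/37, -208/37) → f = -3837/37
  (146, -54) → f = 114

The maximum is at (146, -54). Substituting into each constraint, equality holds for (3) and (4); the remaining constraints have slack.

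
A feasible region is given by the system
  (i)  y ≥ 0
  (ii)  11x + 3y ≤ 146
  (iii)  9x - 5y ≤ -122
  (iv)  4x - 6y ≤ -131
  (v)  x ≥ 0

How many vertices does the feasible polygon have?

Pairwise boundary intersections that survive every other constraint:
  (182/41, 1328/41)
  (0, 146/3)
  (0, 122/5)

3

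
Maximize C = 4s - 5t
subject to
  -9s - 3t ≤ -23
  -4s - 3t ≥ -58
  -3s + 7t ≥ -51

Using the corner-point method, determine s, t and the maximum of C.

Extreme points and C = 4s - 5t:
  (-7, 86/3) → C = -514/3
  (157/36, -65/12) → C = 1603/36
  (559/37, -30/37) → C = 2386/37

The optimum lies where -4s - 3t = -58 and -3s + 7t = -51.
Solving simultaneously gives s = 559/37, t = -30/37.

s = 559/37, t = -30/37, maximum C = 2386/37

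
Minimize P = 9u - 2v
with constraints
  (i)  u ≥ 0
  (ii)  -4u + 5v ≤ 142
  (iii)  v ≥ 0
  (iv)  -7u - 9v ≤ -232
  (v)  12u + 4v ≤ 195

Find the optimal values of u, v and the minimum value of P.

u = 0, v = 142/5, minimum P = -284/5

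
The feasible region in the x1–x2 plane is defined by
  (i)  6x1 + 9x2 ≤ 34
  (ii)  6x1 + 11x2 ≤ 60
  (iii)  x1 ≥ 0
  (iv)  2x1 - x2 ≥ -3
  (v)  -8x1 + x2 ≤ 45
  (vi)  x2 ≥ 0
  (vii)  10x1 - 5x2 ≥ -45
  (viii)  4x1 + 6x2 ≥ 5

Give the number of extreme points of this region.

5

The feasible vertices (each the meet of two boundaries and inside every other half-plane) are:
  (7/24, 43/12)
  (17/3, 0)
  (0, 3)
  (0, 5/6)
  (5/4, 0)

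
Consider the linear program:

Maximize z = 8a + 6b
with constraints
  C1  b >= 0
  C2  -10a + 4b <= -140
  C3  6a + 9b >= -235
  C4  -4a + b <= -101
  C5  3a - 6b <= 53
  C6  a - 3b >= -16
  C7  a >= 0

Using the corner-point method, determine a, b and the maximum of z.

Vertices and z = 8a + 6b:
  (79/3, 13/3) → z = 710/3
  (29, 15) → z = 322
  (85, 101/3) → z = 882

a = 85, b = 101/3, maximum z = 882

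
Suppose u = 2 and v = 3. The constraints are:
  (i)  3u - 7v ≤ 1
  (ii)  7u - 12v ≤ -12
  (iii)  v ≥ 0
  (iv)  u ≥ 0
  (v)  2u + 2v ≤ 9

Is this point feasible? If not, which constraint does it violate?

Constraint (v): 2u + 2v = 10, which is not ≤ 9. All other constraints are satisfied.

not feasible — violates (v)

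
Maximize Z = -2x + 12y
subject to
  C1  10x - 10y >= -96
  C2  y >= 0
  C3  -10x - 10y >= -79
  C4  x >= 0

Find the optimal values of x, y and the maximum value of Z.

Feasible corners and Z = -2x + 12y:
  (79/10, 0) → Z = -79/5
  (0, 0) → Z = 0
  (0, 79/10) → Z = 474/5

x = 0, y = 79/10, maximum Z = 474/5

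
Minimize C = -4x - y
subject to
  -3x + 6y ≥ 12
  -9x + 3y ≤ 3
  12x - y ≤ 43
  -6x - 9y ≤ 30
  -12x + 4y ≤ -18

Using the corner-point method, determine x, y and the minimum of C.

x = 77/18, y = 25/3, minimum C = -229/9

Corner points and C = -4x - y:
  (90/23, 91/23) → C = -451/23
  (13/5, 33/10) → C = -137/10
  (77/18, 25/3) → C = -229/9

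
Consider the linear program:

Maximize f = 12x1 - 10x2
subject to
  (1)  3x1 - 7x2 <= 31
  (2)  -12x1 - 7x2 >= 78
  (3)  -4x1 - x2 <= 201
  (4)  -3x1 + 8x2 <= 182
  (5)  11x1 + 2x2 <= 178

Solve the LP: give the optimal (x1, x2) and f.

x1 = -47/15, x2 = -202/35, maximum f = 704/35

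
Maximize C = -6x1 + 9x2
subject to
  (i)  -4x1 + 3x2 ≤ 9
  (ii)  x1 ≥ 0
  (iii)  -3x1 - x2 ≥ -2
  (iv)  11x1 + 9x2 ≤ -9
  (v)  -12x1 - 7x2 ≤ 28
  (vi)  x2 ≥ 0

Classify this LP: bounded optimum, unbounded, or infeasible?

The boundaries -4x1 + 3x2 = 9 and 11x1 + 9x2 = -9 meet at (-36/23, 21/23), but that point violates x1 ≥ 0. Every candidate vertex is excluded by some other constraint, so the feasible region is empty.

infeasible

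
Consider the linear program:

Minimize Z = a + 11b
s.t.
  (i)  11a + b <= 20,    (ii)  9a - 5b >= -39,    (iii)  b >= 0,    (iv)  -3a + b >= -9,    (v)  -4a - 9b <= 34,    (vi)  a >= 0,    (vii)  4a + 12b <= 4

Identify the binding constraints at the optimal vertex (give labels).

(iii) and (vi)

Feasible corners and Z = a + 11b:
  (0, 0) → Z = 0
  (1, 0) → Z = 1
  (0, 1/3) → Z = 11/3

The minimum is at (0, 0). Substituting into each constraint, equality holds for (iii) and (vi); the remaining constraints have slack.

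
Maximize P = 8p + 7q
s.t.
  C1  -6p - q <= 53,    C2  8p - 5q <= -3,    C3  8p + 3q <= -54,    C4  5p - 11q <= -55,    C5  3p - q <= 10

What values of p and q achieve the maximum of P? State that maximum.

p = -21/2, q = 10, maximum P = -14

Vertices and P = 8p + 7q:
  (-21/2, 10) → P = -14
  (-638/71, 65/71) → P = -4649/71
  (-759/103, 170/103) → P = -4882/103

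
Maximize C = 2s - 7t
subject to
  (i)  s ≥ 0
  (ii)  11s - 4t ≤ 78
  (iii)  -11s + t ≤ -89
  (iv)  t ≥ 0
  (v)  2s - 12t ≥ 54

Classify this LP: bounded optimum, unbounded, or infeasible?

infeasible

The boundaries 11s - 4t = 78 and -11s + t = -89 meet at (278/33, 11/3), but that point violates 2s - 12t ≥ 54. Every candidate vertex is excluded by some other constraint, so the feasible region is empty.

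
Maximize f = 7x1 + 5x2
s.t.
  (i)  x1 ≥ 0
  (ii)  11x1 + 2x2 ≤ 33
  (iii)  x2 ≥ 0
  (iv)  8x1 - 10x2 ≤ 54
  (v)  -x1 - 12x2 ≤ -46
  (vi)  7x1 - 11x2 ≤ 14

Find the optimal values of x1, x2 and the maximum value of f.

x1 = 0, x2 = 33/2, maximum f = 165/2

At the optimal vertex, x1 = 0 and 11x1 + 2x2 = 33.
Solving simultaneously gives x1 = 0, x2 = 33/2.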